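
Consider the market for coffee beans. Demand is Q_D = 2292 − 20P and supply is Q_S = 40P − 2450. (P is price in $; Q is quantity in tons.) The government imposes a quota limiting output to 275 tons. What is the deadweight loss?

In inverse form: demand P = 114.6 − 0.05Q, supply P = 61.25 + 0.025Q.
Competitive equilibrium: 114.6 − 0.05Q = 61.25 + 0.025Q → Q* = 711.3333, P* = 79.0333.
At Q = 275: demand price = 114.6 − 0.05·275 = 100.85; supply price = 61.25 + 0.025·275 = 68.125.
ΔQ = 711.3333 − 275 = 436.3333; wedge = 100.85 − 68.125 = 32.725.
DWL = ½ × 436.3333 × 32.725 = $7139.50.

$7139.50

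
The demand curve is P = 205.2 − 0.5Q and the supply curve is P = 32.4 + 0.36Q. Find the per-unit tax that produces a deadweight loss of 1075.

Competitive equilibrium: 205.2 − 0.5Q = 32.4 + 0.36Q → Q* = 200.9302, P* = 104.7349.
A tax t gives ΔQ = t/0.86 and wedge t, so DWL = t²/1.72.
t²/1.72 = 1075 → t² = 1849 → t = 43.

43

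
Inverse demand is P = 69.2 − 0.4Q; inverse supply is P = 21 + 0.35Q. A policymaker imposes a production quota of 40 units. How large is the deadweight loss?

Competitive equilibrium: 69.2 − 0.4Q = 21 + 0.35Q → Q* = 64.2667, P* = 43.4933.
At Q = 40: demand price = 69.2 − 0.4·40 = 53.2; supply price = 21 + 0.35·40 = 35.
ΔQ = 64.2667 − 40 = 24.2667; wedge = 53.2 − 35 = 18.2.
DWL = ½ × 24.2667 × 18.2 = 220.83.

220.83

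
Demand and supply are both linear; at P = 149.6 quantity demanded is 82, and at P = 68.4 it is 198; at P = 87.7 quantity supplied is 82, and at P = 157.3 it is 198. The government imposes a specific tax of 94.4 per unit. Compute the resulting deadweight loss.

Demand slope = (68.4 − 149.6)/(198 − 82) = −0.7, so P = 207 − 0.7Q.
Supply slope = (157.3 − 87.7)/(198 − 82) = 0.6, so P = 38.5 + 0.6Q.
Competitive equilibrium: 207 − 0.7Q = 38.5 + 0.6Q → Q* = 129.6154, P* = 116.2692.
With the tax, the buyer price exceeds the seller price by 94.4: (207 − 0.7Q) − (38.5 + 0.6Q) = 94.4 → Q' = 57.
ΔQ = 129.6154 − 57 = 72.6154; the wedge equals the tax, 94.4.
Deadweight loss = ½ × 72.6154 × 94.4 = 3427.45.

3427.45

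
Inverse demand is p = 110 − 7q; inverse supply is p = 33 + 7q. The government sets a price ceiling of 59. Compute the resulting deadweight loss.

22.32

Competitive equilibrium: 110 − 7q = 33 + 7q → q* = 5.5, p* = 71.5.
At the ceiling p = 59, quantity supplied = (59 − 33)/7 = 3.7143.
Willingness to pay at q' = 3.7143: 110 − 7·3.7143 = 83.9999.
Δq = 5.5 − 3.7143 = 1.7857; wedge = 83.9999 − 59 = 24.9999.
DWL = ½ × 1.7857 × 24.9999 = 22.32.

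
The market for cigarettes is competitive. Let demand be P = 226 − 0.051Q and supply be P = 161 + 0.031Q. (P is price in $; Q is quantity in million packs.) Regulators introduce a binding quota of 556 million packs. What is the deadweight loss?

$2296.77 million

Competitive equilibrium: 226 − 0.051Q = 161 + 0.031Q → Q* = 792.6829, P* = 185.5732.
At Q = 556: demand price = 226 − 0.051·556 = 197.644; supply price = 161 + 0.031·556 = 178.236.
ΔQ = 792.6829 − 556 = 236.6829; wedge = 197.644 − 178.236 = 19.408.
The triangle = ½ × 236.6829 × 19.408 = $2296.77 million.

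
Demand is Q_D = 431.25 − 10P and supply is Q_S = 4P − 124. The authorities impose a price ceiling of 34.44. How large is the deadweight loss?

76.32

In inverse form: demand P = 43.125 − 0.1Q, supply P = 31 + 0.25Q.
Competitive equilibrium: 43.125 − 0.1Q = 31 + 0.25Q → Q* = 34.6429, P* = 39.6607.
At the ceiling P = 34.44, quantity supplied = (34.44 − 31)/0.25 = 13.76.
Willingness to pay at Q' = 13.76: 43.125 − 0.1·13.76 = 41.749.
ΔQ = 34.6429 − 13.76 = 20.8829; wedge = 41.749 − 34.44 = 7.309.
Deadweight loss = ½ × 20.8829 × 7.309 = 76.32.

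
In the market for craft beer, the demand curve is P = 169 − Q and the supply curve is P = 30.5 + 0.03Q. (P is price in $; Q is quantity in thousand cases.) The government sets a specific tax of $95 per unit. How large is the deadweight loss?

$4381.07 thousand

Competitive equilibrium: 169 − Q = 30.5 + 0.03Q → Q* = 134.466, P* = 34.534.
With the tax, the buyer price exceeds the seller price by 95: (169 − Q) − (30.5 + 0.03Q) = 95 → Q' = 42.233.
ΔQ = 134.466 − 42.233 = 92.233; the wedge equals the tax, 95.
DWL = ½ × 92.233 × 95 = $4381.07 thousand.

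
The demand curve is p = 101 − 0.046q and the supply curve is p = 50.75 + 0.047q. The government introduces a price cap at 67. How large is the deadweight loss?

Competitive equilibrium: 101 − 0.046q = 50.75 + 0.047q → q* = 540.32258, p* = 76.14516.
At the ceiling p = 67, quantity supplied = (67 − 50.75)/0.047 = 345.74468.
Willingness to pay at q' = 345.74468: 101 − 0.046·345.74468 = 85.09574.
Δq = 540.32258 − 345.74468 = 194.5779; wedge = 85.09574 − 67 = 18.09574.
Deadweight loss = ½ × 194.5779 × 18.09574 = 1760.52.

1760.52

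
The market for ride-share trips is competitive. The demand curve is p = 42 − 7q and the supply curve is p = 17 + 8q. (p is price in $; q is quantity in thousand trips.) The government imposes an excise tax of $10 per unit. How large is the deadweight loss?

$3.33 thousand

Competitive equilibrium: 42 − 7q = 17 + 8q → q* = 1.6667, p* = 30.3333.
With the tax, the buyer price exceeds the seller price by 10: (42 − 7q) − (17 + 8q) = 10 → q' = 1.
Δq = 1.6667 − 1 = 0.6667; the wedge equals the tax, 10.
The triangle = ½ × 0.6667 × 10 = $3.33 thousand.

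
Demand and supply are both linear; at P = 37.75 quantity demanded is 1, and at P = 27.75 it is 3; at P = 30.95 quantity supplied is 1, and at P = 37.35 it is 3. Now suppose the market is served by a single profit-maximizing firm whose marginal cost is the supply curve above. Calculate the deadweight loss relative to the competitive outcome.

Demand slope = (27.75 − 37.75)/(3 − 1) = −5, so P = 42.75 − 5Q.
Supply slope = (37.35 − 30.95)/(3 − 1) = 3.2, so P = 27.75 + 3.2Q.
Competitive equilibrium: 42.75 − 5Q = 27.75 + 3.2Q → Q* = 1.8293, P* = 33.6037.
Marginal revenue: MR = 42.75 − 10Q. Set MR = MC: 42.75 − 10Q = 27.75 + 3.2Q → Q_m = 1.1364.
Price P_m = 42.75 − 5·1.1364 = 37.068; MC(Q_m) = 27.75 + 3.2·1.1364 = 31.3865.
Competitive Q* = 1.8293, so ΔQ = 0.6929; wedge = 37.068 − 31.3865 = 5.6815.
Deadweight loss = ½ × 0.6929 × 5.6815 = 1.97.

1.97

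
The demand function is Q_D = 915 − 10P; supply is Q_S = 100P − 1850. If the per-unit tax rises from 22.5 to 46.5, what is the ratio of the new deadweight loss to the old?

4.271

In inverse form: demand P = 91.5 − 0.1Q, supply P = 18.5 + 0.01Q.
Competitive equilibrium: 91.5 − 0.1Q = 18.5 + 0.01Q → Q* = 663.6364, P* = 25.1364.
For a per-unit tax t: ΔQ = t/0.11, so DWL = ½·t·(t/0.11) = t²/0.22.
At t = 22.5: DWL = 2301.136. At t = 46.5: DWL = 9828.409.
Ratio = (46.5/22.5)² = 4.271.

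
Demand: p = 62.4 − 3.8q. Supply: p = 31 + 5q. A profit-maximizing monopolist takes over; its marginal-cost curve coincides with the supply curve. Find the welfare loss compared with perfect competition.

5.10

Competitive equilibrium: 62.4 − 3.8q = 31 + 5q → q* = 3.5682, p* = 48.8409.
Marginal revenue: MR = 62.4 − 7.6q. Set MR = MC: 62.4 − 7.6q = 31 + 5q → q_m = 2.4921.
Price p_m = 62.4 − 3.8·2.4921 = 52.93; MC(q_m) = 31 + 5·2.4921 = 43.4605.
Competitive q* = 3.5682, so Δq = 1.0761; wedge = 52.93 − 43.4605 = 9.4695.
DWL = ½ × 1.0761 × 9.4695 = 5.10.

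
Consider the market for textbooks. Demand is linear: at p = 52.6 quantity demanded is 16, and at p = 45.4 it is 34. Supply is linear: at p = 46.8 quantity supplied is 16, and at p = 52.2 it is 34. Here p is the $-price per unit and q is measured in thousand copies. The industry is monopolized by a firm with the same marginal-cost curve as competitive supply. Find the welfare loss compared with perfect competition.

Demand slope = (45.4 − 52.6)/(34 − 16) = −0.4, so p = 59 − 0.4q.
Supply slope = (52.2 − 46.8)/(34 − 16) = 0.3, so p = 42 + 0.3q.
Competitive equilibrium: 59 − 0.4q = 42 + 0.3q → q* = 24.2857, p* = 49.2857.
Marginal revenue: MR = 59 − 0.8q. Set MR = MC: 59 − 0.8q = 42 + 0.3q → q_m = 15.4545.
Price p_m = 59 − 0.4·15.4545 = 52.8182; MC(q_m) = 42 + 0.3·15.4545 = 46.6364.
Competitive q* = 24.2857, so Δq = 8.8312; wedge = 52.8182 − 46.6364 = 6.1818.
DWL = ½ × 8.8312 × 6.1818 = $27.30 thousand.

$27.30 thousand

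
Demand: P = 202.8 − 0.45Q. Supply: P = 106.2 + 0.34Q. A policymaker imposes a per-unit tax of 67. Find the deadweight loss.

Competitive equilibrium: 202.8 − 0.45Q = 106.2 + 0.34Q → Q* = 122.2785, P* = 147.7747.
With the tax, the buyer price exceeds the seller price by 67: (202.8 − 0.45Q) − (106.2 + 0.34Q) = 67 → Q' = 37.4684.
ΔQ = 122.2785 − 37.4684 = 84.8101; the wedge equals the tax, 67.
Welfare loss = ½ × 84.8101 × 67 = 2841.14.

2841.14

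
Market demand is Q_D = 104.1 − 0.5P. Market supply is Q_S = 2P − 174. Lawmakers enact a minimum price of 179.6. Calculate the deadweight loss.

1460.34

In inverse form: demand P = 208.2 − 2Q, supply P = 87 + 0.5Q.
Competitive equilibrium: 208.2 − 2Q = 87 + 0.5Q → Q* = 48.48, P* = 111.24.
At the floor P = 179.6, quantity demanded = (208.2 − 179.6)/2 = 14.3.
Sellers' marginal cost at Q' = 14.3: 87 + 0.5·14.3 = 94.15.
ΔQ = 48.48 − 14.3 = 34.18; wedge = 179.6 − 94.15 = 85.45.
The triangle = ½ × 34.18 × 85.45 = 1460.34.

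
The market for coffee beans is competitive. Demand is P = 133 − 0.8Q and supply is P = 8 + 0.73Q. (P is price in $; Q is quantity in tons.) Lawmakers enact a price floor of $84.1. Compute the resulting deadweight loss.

$323.83

Competitive equilibrium: 133 − 0.8Q = 8 + 0.73Q → Q* = 81.6993, P* = 67.6405.
At the floor P = 84.1, quantity demanded = (133 − 84.1)/0.8 = 61.125.
Sellers' marginal cost at Q' = 61.125: 8 + 0.73·61.125 = 52.6213.
ΔQ = 81.6993 − 61.125 = 20.5743; wedge = 84.1 − 52.6213 = 31.4787.
Deadweight loss = ½ × 20.5743 × 31.4787 = $323.83.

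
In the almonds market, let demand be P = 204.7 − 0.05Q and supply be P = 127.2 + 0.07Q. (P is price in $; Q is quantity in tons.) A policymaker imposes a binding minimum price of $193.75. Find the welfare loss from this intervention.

Competitive equilibrium: 204.7 − 0.05Q = 127.2 + 0.07Q → Q* = 645.8333, P* = 172.4083.
At the floor P = 193.75, quantity demanded = (204.7 − 193.75)/0.05 = 219.
Sellers' marginal cost at Q' = 219: 127.2 + 0.07·219 = 142.53.
ΔQ = 645.8333 − 219 = 426.8333; wedge = 193.75 − 142.53 = 51.22.
DWL = ½ × 426.8333 × 51.22 = $10931.20.

$10931.20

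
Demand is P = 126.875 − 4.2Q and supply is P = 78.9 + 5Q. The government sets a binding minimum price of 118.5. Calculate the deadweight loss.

Competitive equilibrium: 126.875 − 4.2Q = 78.9 + 5Q → Q* = 5.2147, P* = 104.9734.
At the floor P = 118.5, quantity demanded = (126.875 − 118.5)/4.2 = 1.994.
Sellers' marginal cost at Q' = 1.994: 78.9 + 5·1.994 = 88.87.
ΔQ = 5.2147 − 1.994 = 3.2207; wedge = 118.5 − 88.87 = 29.63.
Welfare loss = ½ × 3.2207 × 29.63 = 47.71.

47.71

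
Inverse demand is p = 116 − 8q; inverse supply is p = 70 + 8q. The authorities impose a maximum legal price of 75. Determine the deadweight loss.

Competitive equilibrium: 116 − 8q = 70 + 8q → q* = 2.875, p* = 93.
At the ceiling p = 75, quantity supplied = (75 − 70)/8 = 0.625.
Willingness to pay at q' = 0.625: 116 − 8·0.625 = 111.
Δq = 2.875 − 0.625 = 2.25; wedge = 111 − 75 = 36.
DWL = ½ × 2.25 × 36 = 40.50.

40.50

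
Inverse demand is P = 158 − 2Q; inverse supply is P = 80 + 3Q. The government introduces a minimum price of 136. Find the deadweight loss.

52.90

Competitive equilibrium: 158 − 2Q = 80 + 3Q → Q* = 15.6, P* = 126.8.
At the floor P = 136, quantity demanded = (158 − 136)/2 = 11.
Sellers' marginal cost at Q' = 11: 80 + 3·11 = 113.
ΔQ = 15.6 − 11 = 4.6; wedge = 136 − 113 = 23.
DWL = ½ × 4.6 × 23 = 52.90.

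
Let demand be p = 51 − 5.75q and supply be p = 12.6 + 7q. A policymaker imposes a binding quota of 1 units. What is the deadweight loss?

25.80

Competitive equilibrium: 51 − 5.75q = 12.6 + 7q → q* = 3.0118, p* = 33.6824.
At q = 1: demand price = 51 − 5.75·1 = 45.25; supply price = 12.6 + 7·1 = 19.6.
Δq = 3.0118 − 1 = 2.0118; wedge = 45.25 − 19.6 = 25.65.
The triangle = ½ × 2.0118 × 25.65 = 25.80.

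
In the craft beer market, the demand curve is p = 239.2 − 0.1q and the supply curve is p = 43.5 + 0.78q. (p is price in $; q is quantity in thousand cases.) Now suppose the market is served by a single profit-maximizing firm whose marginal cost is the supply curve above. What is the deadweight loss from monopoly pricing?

Competitive equilibrium: 239.2 − 0.1q = 43.5 + 0.78q → q* = 222.3864, p* = 216.9614.
Marginal revenue: MR = 239.2 − 0.2q. Set MR = MC: 239.2 − 0.2q = 43.5 + 0.78q → q_m = 199.6939.
Price p_m = 239.2 − 0.1·199.6939 = 219.2306; MC(q_m) = 43.5 + 0.78·199.6939 = 199.2612.
Competitive q* = 222.3864, so Δq = 22.6925; wedge = 219.2306 − 199.2612 = 19.9694.
The triangle = ½ × 22.6925 × 19.9694 = $226.58 thousand.

$226.58 thousand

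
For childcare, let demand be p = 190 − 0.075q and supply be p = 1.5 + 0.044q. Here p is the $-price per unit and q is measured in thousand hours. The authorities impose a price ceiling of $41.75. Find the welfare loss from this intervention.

$26650.65 thousand

Competitive equilibrium: 190 − 0.075q = 1.5 + 0.044q → q* = 1584.03361, p* = 71.19748.
At the ceiling p = 41.75, quantity supplied = (41.75 − 1.5)/0.044 = 914.77273.
Willingness to pay at q' = 914.77273: 190 − 0.075·914.77273 = 121.39205.
Δq = 1584.03361 − 914.77273 = 669.26088; wedge = 121.39205 − 41.75 = 79.64205.
Deadweight loss = ½ × 669.26088 × 79.64205 = $26650.65 thousand.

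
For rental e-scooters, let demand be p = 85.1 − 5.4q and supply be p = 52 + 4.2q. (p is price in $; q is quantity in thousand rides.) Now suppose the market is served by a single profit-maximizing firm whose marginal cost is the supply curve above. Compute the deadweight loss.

Competitive equilibrium: 85.1 − 5.4q = 52 + 4.2q → q* = 3.44792, p* = 66.48125.
Marginal revenue: MR = 85.1 − 10.8q. Set MR = MC: 85.1 − 10.8q = 52 + 4.2q → q_m = 2.20667.
Price p_m = 85.1 − 5.4·2.20667 = 73.18398; MC(q_m) = 52 + 4.2·2.20667 = 61.26801.
Competitive q* = 3.44792, so Δq = 1.24125; wedge = 73.18398 − 61.26801 = 11.91597.
The triangle = ½ × 1.24125 × 11.91597 = $7.40 thousand.

$7.40 thousand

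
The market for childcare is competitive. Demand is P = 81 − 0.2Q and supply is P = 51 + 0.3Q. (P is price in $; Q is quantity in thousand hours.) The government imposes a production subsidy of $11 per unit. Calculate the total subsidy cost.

Competitive equilibrium: 81 − 0.2Q = 51 + 0.3Q → Q* = 60, P* = 69.
The subsidy lowers effective supply by 11: P = 40 + 0.3Q.
New quantity: 81 − 0.2Q = 40 + 0.3Q → Q' = 82.
Total subsidy cost = 11 × 82 = $902 thousand.

$902 thousand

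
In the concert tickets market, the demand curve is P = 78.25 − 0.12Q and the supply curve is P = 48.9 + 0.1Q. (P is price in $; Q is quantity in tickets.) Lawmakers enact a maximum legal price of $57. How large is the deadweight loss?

Competitive equilibrium: 78.25 − 0.12Q = 48.9 + 0.1Q → Q* = 133.4091, P* = 62.2409.
At the ceiling P = 57, quantity supplied = (57 − 48.9)/0.1 = 81.
Willingness to pay at Q' = 81: 78.25 − 0.12·81 = 68.53.
ΔQ = 133.4091 − 81 = 52.4091; wedge = 68.53 − 57 = 11.53.
Welfare loss = ½ × 52.4091 × 11.53 = $302.14.

$302.14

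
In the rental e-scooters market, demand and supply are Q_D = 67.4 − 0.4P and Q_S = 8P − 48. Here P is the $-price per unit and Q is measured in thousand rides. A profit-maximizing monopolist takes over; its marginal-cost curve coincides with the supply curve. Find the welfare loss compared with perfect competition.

In inverse form: demand P = 168.5 − 2.5Q, supply P = 6 + 0.125Q.
Competitive equilibrium: 168.5 − 2.5Q = 6 + 0.125Q → Q* = 61.9048, P* = 13.7381.
Marginal revenue: MR = 168.5 − 5Q. Set MR = MC: 168.5 − 5Q = 6 + 0.125Q → Q_m = 31.7073.
Price P_m = 168.5 − 2.5·31.7073 = 89.2318; MC(Q_m) = 6 + 0.125·31.7073 = 9.9634.
Competitive Q* = 61.9048, so ΔQ = 30.1975; wedge = 89.2318 − 9.9634 = 79.2684.
Welfare loss = ½ × 30.1975 × 79.2684 = $1196.85 thousand.

$1196.85 thousand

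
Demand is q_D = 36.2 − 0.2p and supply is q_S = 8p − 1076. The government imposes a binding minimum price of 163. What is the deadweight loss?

In inverse form: demand p = 181 − 5q, supply p = 134.5 + 0.125q.
Competitive equilibrium: 181 − 5q = 134.5 + 0.125q → q* = 9.0732, p* = 135.6341.
At the floor p = 163, quantity demanded = (181 − 163)/5 = 3.6.
Sellers' marginal cost at q' = 3.6: 134.5 + 0.125·3.6 = 134.95.
Δq = 9.0732 − 3.6 = 5.4732; wedge = 163 − 134.95 = 28.05.
Deadweight loss = ½ × 5.4732 × 28.05 = 76.76.

76.76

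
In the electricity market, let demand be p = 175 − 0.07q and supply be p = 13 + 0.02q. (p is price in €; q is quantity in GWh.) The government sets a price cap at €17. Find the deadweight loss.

Competitive equilibrium: 175 − 0.07q = 13 + 0.02q → q* = 1800, p* = 49.
At the ceiling p = 17, quantity supplied = (17 − 13)/0.02 = 200.
Willingness to pay at q' = 200: 175 − 0.07·200 = 161.
Δq = 1800 − 200 = 1600; wedge = 161 − 17 = 144.
DWL = ½ × 1600 × 144 = €115200.

€115200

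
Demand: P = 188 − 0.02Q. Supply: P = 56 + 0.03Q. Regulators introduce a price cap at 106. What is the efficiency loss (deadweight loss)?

Competitive equilibrium: 188 − 0.02Q = 56 + 0.03Q → Q* = 2640, P* = 135.2.
At the ceiling P = 106, quantity supplied = (106 − 56)/0.03 = 1666.666667.
Willingness to pay at Q' = 1666.666667: 188 − 0.02·1666.666667 = 154.666667.
ΔQ = 2640 − 1666.666667 = 973.333333; wedge = 154.666667 − 106 = 48.666667.
The triangle = ½ × 973.333333 × 48.666667 = 23684.44.

23684.44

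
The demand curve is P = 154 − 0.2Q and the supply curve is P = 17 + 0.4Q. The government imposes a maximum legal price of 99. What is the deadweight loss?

Competitive equilibrium: 154 − 0.2Q = 17 + 0.4Q → Q* = 228.3333, P* = 108.3333.
At the ceiling P = 99, quantity supplied = (99 − 17)/0.4 = 205.
Willingness to pay at Q' = 205: 154 − 0.2·205 = 113.
ΔQ = 228.3333 − 205 = 23.3333; wedge = 113 − 99 = 14.
Deadweight loss = ½ × 23.3333 × 14 = 163.33.

163.33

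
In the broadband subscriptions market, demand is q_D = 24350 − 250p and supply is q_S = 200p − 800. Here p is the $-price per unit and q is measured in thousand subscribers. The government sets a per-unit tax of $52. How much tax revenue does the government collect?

In inverse form: demand p = 97.4 − 0.004q, supply p = 4 + 0.005q.
Competitive equilibrium: 97.4 − 0.004q = 4 + 0.005q → q* = 10377.7778, p* = 55.8889.
With the tax, the buyer price exceeds the seller price by 52: (97.4 − 0.004q) − (4 + 0.005q) = 52 → q' = 4600.
Tax revenue = 52 × 4600 = $239200 thousand.

$239200 thousand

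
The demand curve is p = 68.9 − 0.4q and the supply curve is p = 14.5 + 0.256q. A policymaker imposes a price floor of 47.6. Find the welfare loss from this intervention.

Competitive equilibrium: 68.9 − 0.4q = 14.5 + 0.256q → q* = 82.9268, p* = 35.7293.
At the floor p = 47.6, quantity demanded = (68.9 − 47.6)/0.4 = 53.25.
Sellers' marginal cost at q' = 53.25: 14.5 + 0.256·53.25 = 28.132.
Δq = 82.9268 − 53.25 = 29.6768; wedge = 47.6 − 28.132 = 19.468.
Welfare loss = ½ × 29.6768 × 19.468 = 288.87.

288.87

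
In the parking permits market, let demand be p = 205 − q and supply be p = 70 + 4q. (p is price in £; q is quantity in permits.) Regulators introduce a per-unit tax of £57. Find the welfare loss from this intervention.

Competitive equilibrium: 205 − q = 70 + 4q → q* = 27, p* = 178.
With the tax, the buyer price exceeds the seller price by 57: (205 − q) − (70 + 4q) = 57 → q' = 15.6.
Δq = 27 − 15.6 = 11.4; the wedge equals the tax, 57.
Welfare loss = ½ × 11.4 × 57 = £324.90.

£324.90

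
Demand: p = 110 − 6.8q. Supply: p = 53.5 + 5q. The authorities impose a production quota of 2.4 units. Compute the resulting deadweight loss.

Competitive equilibrium: 110 − 6.8q = 53.5 + 5q → q* = 4.7881, p* = 77.4407.
At q = 2.4: demand price = 110 − 6.8·2.4 = 93.68; supply price = 53.5 + 5·2.4 = 65.5.
Δq = 4.7881 − 2.4 = 2.3881; wedge = 93.68 − 65.5 = 28.18.
The triangle = ½ × 2.3881 × 28.18 = 33.65.

33.65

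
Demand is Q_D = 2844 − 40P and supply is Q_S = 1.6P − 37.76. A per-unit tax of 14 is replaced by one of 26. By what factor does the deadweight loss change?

3.449

In inverse form: demand P = 71.1 − 0.025Q, supply P = 23.6 + 0.625Q.
Competitive equilibrium: 71.1 − 0.025Q = 23.6 + 0.625Q → Q* = 73.0769, P* = 69.2731.
For a per-unit tax t: ΔQ = t/0.65, so DWL = ½·t·(t/0.65) = t²/1.3.
At t = 14: DWL = 150.769. At t = 26: DWL = 520.
Ratio = (26/14)² = 3.449.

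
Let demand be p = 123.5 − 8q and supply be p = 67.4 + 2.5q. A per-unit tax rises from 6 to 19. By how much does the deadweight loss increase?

15.48

Competitive equilibrium: 123.5 − 8q = 67.4 + 2.5q → q* = 5.3429, p* = 80.7571.
For a per-unit tax t: Δq = t/10.5, so DWL = ½·t·(t/10.5) = t²/21.
At t = 6: DWL = 1.714. At t = 19: DWL = 17.19.
Increase = 17.19 − 1.714 = 15.48.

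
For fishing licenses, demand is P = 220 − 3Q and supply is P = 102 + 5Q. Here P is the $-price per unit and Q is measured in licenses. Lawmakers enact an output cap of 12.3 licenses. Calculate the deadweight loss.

$24.01

Competitive equilibrium: 220 − 3Q = 102 + 5Q → Q* = 14.75, P* = 175.75.
At Q = 12.3: demand price = 220 − 3·12.3 = 183.1; supply price = 102 + 5·12.3 = 163.5.
ΔQ = 14.75 − 12.3 = 2.45; wedge = 183.1 − 163.5 = 19.6.
DWL = ½ × 2.45 × 19.6 = $24.01.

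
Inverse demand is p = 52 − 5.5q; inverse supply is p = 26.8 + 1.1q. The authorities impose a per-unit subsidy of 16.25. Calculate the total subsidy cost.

102.05

Competitive equilibrium: 52 − 5.5q = 26.8 + 1.1q → q* = 3.8182, p* = 31.
The subsidy lowers effective supply by 16.25: p = 10.55 + 1.1q.
New quantity: 52 − 5.5q = 10.55 + 1.1q → q' = 6.2803.
Total subsidy cost = 16.25 × 6.2803 = 102.05.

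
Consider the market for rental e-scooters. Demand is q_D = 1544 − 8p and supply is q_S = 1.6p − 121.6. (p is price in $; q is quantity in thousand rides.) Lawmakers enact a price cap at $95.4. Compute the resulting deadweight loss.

In inverse form: demand p = 193 − 0.125q, supply p = 76 + 0.625q.
Competitive equilibrium: 193 − 0.125q = 76 + 0.625q → q* = 156, p* = 173.5.
At the ceiling p = 95.4, quantity supplied = (95.4 − 76)/0.625 = 31.04.
Willingness to pay at q' = 31.04: 193 − 0.125·31.04 = 189.12.
Δq = 156 − 31.04 = 124.96; wedge = 189.12 − 95.4 = 93.72.
DWL = ½ × 124.96 × 93.72 = $5855.63 thousand.

$5855.63 thousand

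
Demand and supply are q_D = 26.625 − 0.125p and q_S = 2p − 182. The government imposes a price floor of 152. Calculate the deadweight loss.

In inverse form: demand p = 213 − 8q, supply p = 91 + 0.5q.
Competitive equilibrium: 213 − 8q = 91 + 0.5q → q* = 14.3529, p* = 98.1765.
At the floor p = 152, quantity demanded = (213 − 152)/8 = 7.625.
Sellers' marginal cost at q' = 7.625: 91 + 0.5·7.625 = 94.8125.
Δq = 14.3529 − 7.625 = 6.7279; wedge = 152 − 94.8125 = 57.1875.
DWL = ½ × 6.7279 × 57.1875 = 192.38.

192.38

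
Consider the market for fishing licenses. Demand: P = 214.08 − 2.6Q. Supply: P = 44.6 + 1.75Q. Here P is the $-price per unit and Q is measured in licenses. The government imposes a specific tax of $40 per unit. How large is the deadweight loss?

$183.91

Competitive equilibrium: 214.08 − 2.6Q = 44.6 + 1.75Q → Q* = 38.9609, P* = 112.7816.
With the tax, the buyer price exceeds the seller price by 40: (214.08 − 2.6Q) − (44.6 + 1.75Q) = 40 → Q' = 29.7655.
ΔQ = 38.9609 − 29.7655 = 9.1954; the wedge equals the tax, 40.
DWL = ½ × 9.1954 × 40 = $183.91.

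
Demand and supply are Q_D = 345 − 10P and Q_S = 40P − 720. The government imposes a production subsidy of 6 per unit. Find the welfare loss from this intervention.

In inverse form: demand P = 34.5 − 0.1Q, supply P = 18 + 0.025Q.
Competitive equilibrium: 34.5 − 0.1Q = 18 + 0.025Q → Q* = 132, P* = 21.3.
The subsidy lowers effective supply by 6: P = 12 + 0.025Q.
New quantity: 34.5 − 0.1Q = 12 + 0.025Q → Q' = 180.
Overproduction ΔQ = 180 − 132 = 48; wedge = subsidy = 6.
The triangle = ½ × 48 × 6 = 144.

144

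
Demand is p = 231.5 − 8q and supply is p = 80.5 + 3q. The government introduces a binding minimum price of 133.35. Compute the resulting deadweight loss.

Competitive equilibrium: 231.5 − 8q = 80.5 + 3q → q* = 13.7273, p* = 121.6818.
At the floor p = 133.35, quantity demanded = (231.5 − 133.35)/8 = 12.2688.
Sellers' marginal cost at q' = 12.2688: 80.5 + 3·12.2688 = 117.3064.
Δq = 13.7273 − 12.2688 = 1.4585; wedge = 133.35 − 117.3064 = 16.0436.
DWL = ½ × 1.4585 × 16.0436 = 11.70.

11.70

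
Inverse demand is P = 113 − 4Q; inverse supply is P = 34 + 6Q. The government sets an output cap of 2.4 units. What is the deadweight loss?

Competitive equilibrium: 113 − 4Q = 34 + 6Q → Q* = 7.9, P* = 81.4.
At Q = 2.4: demand price = 113 − 4·2.4 = 103.4; supply price = 34 + 6·2.4 = 48.4.
ΔQ = 7.9 − 2.4 = 5.5; wedge = 103.4 − 48.4 = 55.
Deadweight loss = ½ × 5.5 × 55 = 151.25.

151.25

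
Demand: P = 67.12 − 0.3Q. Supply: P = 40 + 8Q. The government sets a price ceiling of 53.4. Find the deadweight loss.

Competitive equilibrium: 67.12 − 0.3Q = 40 + 8Q → Q* = 3.2675, P* = 66.1398.
At the ceiling P = 53.4, quantity supplied = (53.4 − 40)/8 = 1.675.
Willingness to pay at Q' = 1.675: 67.12 − 0.3·1.675 = 66.6175.
ΔQ = 3.2675 − 1.675 = 1.5925; wedge = 66.6175 − 53.4 = 13.2175.
Deadweight loss = ½ × 1.5925 × 13.2175 = 10.52.

10.52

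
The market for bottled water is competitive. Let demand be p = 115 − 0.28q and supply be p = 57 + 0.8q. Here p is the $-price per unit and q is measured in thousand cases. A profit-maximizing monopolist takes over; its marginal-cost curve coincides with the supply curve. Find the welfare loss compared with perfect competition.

Competitive equilibrium: 115 − 0.28q = 57 + 0.8q → q* = 53.7037, p* = 99.963.
Marginal revenue: MR = 115 − 0.56q. Set MR = MC: 115 − 0.56q = 57 + 0.8q → q_m = 42.6471.
Price p_m = 115 − 0.28·42.6471 = 103.0588; MC(q_m) = 57 + 0.8·42.6471 = 91.1177.
Competitive q* = 53.7037, so Δq = 11.0566; wedge = 103.0588 − 91.1177 = 11.9411.
DWL = ½ × 11.0566 × 11.9411 = $66.01 thousand.

$66.01 thousand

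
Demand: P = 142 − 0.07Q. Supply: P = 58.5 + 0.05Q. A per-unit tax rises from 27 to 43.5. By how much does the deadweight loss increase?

Competitive equilibrium: 142 − 0.07Q = 58.5 + 0.05Q → Q* = 695.8333, P* = 93.2917.
For a per-unit tax t: ΔQ = t/0.12, so DWL = ½·t·(t/0.12) = t²/0.24.
At t = 27: DWL = 3037.5. At t = 43.5: DWL = 7884.375.
Increase = 7884.375 − 3037.5 = 4846.875.

4846.875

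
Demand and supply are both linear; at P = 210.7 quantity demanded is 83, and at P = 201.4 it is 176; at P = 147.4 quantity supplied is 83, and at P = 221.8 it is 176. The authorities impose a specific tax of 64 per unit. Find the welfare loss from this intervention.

2275.56

Demand slope = (201.4 − 210.7)/(176 − 83) = −0.1, so P = 219 − 0.1Q.
Supply slope = (221.8 − 147.4)/(176 − 83) = 0.8, so P = 81 + 0.8Q.
Competitive equilibrium: 219 − 0.1Q = 81 + 0.8Q → Q* = 153.3333, P* = 203.6667.
With the tax, the buyer price exceeds the seller price by 64: (219 − 0.1Q) − (81 + 0.8Q) = 64 → Q' = 82.2222.
ΔQ = 153.3333 − 82.2222 = 71.1111; the wedge equals the tax, 64.
Deadweight loss = ½ × 71.1111 × 64 = 2275.56.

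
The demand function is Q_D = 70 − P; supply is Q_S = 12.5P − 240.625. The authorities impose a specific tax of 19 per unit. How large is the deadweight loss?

In inverse form: demand P = 70 − Q, supply P = 19.25 + 0.08Q.
Competitive equilibrium: 70 − Q = 19.25 + 0.08Q → Q* = 46.9907, P* = 23.0093.
With the tax, the buyer price exceeds the seller price by 19: (70 − Q) − (19.25 + 0.08Q) = 19 → Q' = 29.3981.
ΔQ = 46.9907 − 29.3981 = 17.5926; the wedge equals the tax, 19.
Welfare loss = ½ × 17.5926 × 19 = 167.13.

167.13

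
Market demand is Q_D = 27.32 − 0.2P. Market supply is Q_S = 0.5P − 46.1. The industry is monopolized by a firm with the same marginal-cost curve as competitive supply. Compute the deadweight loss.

24.45

In inverse form: demand P = 136.6 − 5Q, supply P = 92.2 + 2Q.
Competitive equilibrium: 136.6 − 5Q = 92.2 + 2Q → Q* = 6.3429, P* = 104.8857.
Marginal revenue: MR = 136.6 − 10Q. Set MR = MC: 136.6 − 10Q = 92.2 + 2Q → Q_m = 3.7.
Price P_m = 136.6 − 5·3.7 = 118.1; MC(Q_m) = 92.2 + 2·3.7 = 99.6.
Competitive Q* = 6.3429, so ΔQ = 2.6429; wedge = 118.1 − 99.6 = 18.5.
DWL = ½ × 2.6429 × 18.5 = 24.45.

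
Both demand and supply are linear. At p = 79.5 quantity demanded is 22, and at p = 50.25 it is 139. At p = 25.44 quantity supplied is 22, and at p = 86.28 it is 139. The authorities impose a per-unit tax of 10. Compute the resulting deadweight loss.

64.94

Demand slope = (50.25 − 79.5)/(139 − 22) = −0.25, so p = 85 − 0.25q.
Supply slope = (86.28 − 25.44)/(139 − 22) = 0.52, so p = 14 + 0.52q.
Competitive equilibrium: 85 − 0.25q = 14 + 0.52q → q* = 92.2078, p* = 61.9481.
With the tax, the buyer price exceeds the seller price by 10: (85 − 0.25q) − (14 + 0.52q) = 10 → q' = 79.2208.
Δq = 92.2078 − 79.2208 = 12.987; the wedge equals the tax, 10.
The triangle = ½ × 12.987 × 10 = 64.94.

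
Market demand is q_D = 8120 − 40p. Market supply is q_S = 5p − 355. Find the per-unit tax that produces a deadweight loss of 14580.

In inverse form: demand p = 203 − 0.025q, supply p = 71 + 0.2q.
Competitive equilibrium: 203 − 0.025q = 71 + 0.2q → q* = 586.6667, p* = 188.3333.
A tax t gives Δq = t/0.225 and wedge t, so DWL = t²/0.45.
t²/0.45 = 14580 → t² = 6561 → t = 81.

81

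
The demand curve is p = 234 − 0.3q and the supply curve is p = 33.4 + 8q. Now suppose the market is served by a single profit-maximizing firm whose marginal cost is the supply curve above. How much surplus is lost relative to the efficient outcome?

Competitive equilibrium: 234 − 0.3q = 33.4 + 8q → q* = 24.1687, p* = 226.7494.
Marginal revenue: MR = 234 − 0.6q. Set MR = MC: 234 − 0.6q = 33.4 + 8q → q_m = 23.3256.
Price p_m = 234 − 0.3·23.3256 = 227.0023; MC(q_m) = 33.4 + 8·23.3256 = 220.0048.
Competitive q* = 24.1687, so Δq = 0.8431; wedge = 227.0023 − 220.0048 = 6.9975.
The triangle = ½ × 0.8431 × 6.9975 = 2.95.

2.95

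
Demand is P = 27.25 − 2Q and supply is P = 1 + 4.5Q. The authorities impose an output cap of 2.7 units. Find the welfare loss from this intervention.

Competitive equilibrium: 27.25 − 2Q = 1 + 4.5Q → Q* = 4.0385, P* = 19.1731.
At Q = 2.7: demand price = 27.25 − 2·2.7 = 21.85; supply price = 1 + 4.5·2.7 = 13.15.
ΔQ = 4.0385 − 2.7 = 1.3385; wedge = 21.85 − 13.15 = 8.7.
Deadweight loss = ½ × 1.3385 × 8.7 = 5.82.

5.82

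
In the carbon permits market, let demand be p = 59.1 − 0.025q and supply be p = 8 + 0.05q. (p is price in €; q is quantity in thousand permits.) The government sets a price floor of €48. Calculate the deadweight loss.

Competitive equilibrium: 59.1 − 0.025q = 8 + 0.05q → q* = 681.3333, p* = 42.0667.
At the floor p = 48, quantity demanded = (59.1 − 48)/0.025 = 444.
Sellers' marginal cost at q' = 444: 8 + 0.05·444 = 30.2.
Δq = 681.3333 − 444 = 237.3333; wedge = 48 − 30.2 = 17.8.
DWL = ½ × 237.3333 × 17.8 = €2112.27 thousand.

€2112.27 thousand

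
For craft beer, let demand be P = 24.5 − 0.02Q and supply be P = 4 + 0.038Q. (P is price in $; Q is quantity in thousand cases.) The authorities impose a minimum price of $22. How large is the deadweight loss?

$1513.47 thousand

Competitive equilibrium: 24.5 − 0.02Q = 4 + 0.038Q → Q* = 353.4483, P* = 17.431.
At the floor P = 22, quantity demanded = (24.5 − 22)/0.02 = 125.
Sellers' marginal cost at Q' = 125: 4 + 0.038·125 = 8.75.
ΔQ = 353.4483 − 125 = 228.4483; wedge = 22 − 8.75 = 13.25.
The triangle = ½ × 228.4483 × 13.25 = $1513.47 thousand.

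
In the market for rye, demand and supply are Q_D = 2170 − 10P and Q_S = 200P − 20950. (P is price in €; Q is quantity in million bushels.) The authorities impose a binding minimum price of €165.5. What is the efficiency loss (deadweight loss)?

In inverse form: demand P = 217 − 0.1Q, supply P = 104.75 + 0.005Q.
Competitive equilibrium: 217 − 0.1Q = 104.75 + 0.005Q → Q* = 1069.0476, P* = 110.0952.
At the floor P = 165.5, quantity demanded = (217 − 165.5)/0.1 = 515.
Sellers' marginal cost at Q' = 515: 104.75 + 0.005·515 = 107.325.
ΔQ = 1069.0476 − 515 = 554.0476; wedge = 165.5 − 107.325 = 58.175.
The triangle = ½ × 554.0476 × 58.175 = €16115.86 million.

€16115.86 million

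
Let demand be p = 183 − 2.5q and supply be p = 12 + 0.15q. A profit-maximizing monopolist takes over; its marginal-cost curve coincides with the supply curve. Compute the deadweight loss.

Competitive equilibrium: 183 − 2.5q = 12 + 0.15q → q* = 64.5283, p* = 21.67925.
Marginal revenue: MR = 183 − 5q. Set MR = MC: 183 − 5q = 12 + 0.15q → q_m = 33.20388.
Price p_m = 183 − 2.5·33.20388 = 99.9903; MC(q_m) = 12 + 0.15·33.20388 = 16.98058.
Competitive q* = 64.5283, so Δq = 31.32442; wedge = 99.9903 − 16.98058 = 83.00972.
The triangle = ½ × 31.32442 × 83.00972 = 1300.12.

1300.12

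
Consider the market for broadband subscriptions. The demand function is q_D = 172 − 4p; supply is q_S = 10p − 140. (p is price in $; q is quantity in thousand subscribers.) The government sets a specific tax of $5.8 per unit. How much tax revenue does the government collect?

In inverse form: demand p = 43 − 0.25q, supply p = 14 + 0.1q.
Competitive equilibrium: 43 − 0.25q = 14 + 0.1q → q* = 82.8571, p* = 22.2857.
With the tax, the buyer price exceeds the seller price by 5.8: (43 − 0.25q) − (14 + 0.1q) = 5.8 → q' = 66.2857.
Tax revenue = 5.8 × 66.2857 = $384.46 thousand.

$384.46 thousand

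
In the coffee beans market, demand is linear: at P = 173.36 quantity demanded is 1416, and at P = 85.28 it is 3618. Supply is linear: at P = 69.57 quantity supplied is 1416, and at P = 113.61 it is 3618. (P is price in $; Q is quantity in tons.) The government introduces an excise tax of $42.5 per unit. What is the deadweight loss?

$15052.08

Demand slope = (85.28 − 173.36)/(3618 − 1416) = −0.04, so P = 230 − 0.04Q.
Supply slope = (113.61 − 69.57)/(3618 − 1416) = 0.02, so P = 41.25 + 0.02Q.
Competitive equilibrium: 230 − 0.04Q = 41.25 + 0.02Q → Q* = 3145.8333, P* = 104.1667.
With the tax, the buyer price exceeds the seller price by 42.5: (230 − 0.04Q) − (41.25 + 0.02Q) = 42.5 → Q' = 2437.5.
ΔQ = 3145.8333 − 2437.5 = 708.3333; the wedge equals the tax, 42.5.
DWL = ½ × 708.3333 × 42.5 = $15052.08.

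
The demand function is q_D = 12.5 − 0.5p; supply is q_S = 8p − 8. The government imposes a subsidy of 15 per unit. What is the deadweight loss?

52.94

In inverse form: demand p = 25 − 2q, supply p = 1 + 0.125q.
Competitive equilibrium: 25 − 2q = 1 + 0.125q → q* = 11.2941, p* = 2.4118.
The subsidy lowers effective supply by 15: p = 0.125q − 14.
New quantity: 25 − 2q = 0.125q − 14 → q' = 18.3529.
Overproduction Δq = 18.3529 − 11.2941 = 7.0588; wedge = subsidy = 15.
Welfare loss = ½ × 7.0588 × 15 = 52.94.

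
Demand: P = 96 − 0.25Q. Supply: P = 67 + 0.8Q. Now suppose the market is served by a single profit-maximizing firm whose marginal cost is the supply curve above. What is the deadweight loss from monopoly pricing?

14.81

Competitive equilibrium: 96 − 0.25Q = 67 + 0.8Q → Q* = 27.619, P* = 89.0952.
Marginal revenue: MR = 96 − 0.5Q. Set MR = MC: 96 − 0.5Q = 67 + 0.8Q → Q_m = 22.3077.
Price P_m = 96 − 0.25·22.3077 = 90.4231; MC(Q_m) = 67 + 0.8·22.3077 = 84.8462.
Competitive Q* = 27.619, so ΔQ = 5.3113; wedge = 90.4231 − 84.8462 = 5.5769.
DWL = ½ × 5.3113 × 5.5769 = 14.81.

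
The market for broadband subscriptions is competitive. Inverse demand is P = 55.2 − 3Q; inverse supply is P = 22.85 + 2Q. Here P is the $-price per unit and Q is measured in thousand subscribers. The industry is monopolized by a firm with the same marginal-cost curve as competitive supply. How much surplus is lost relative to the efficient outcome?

$14.72 thousand

Competitive equilibrium: 55.2 − 3Q = 22.85 + 2Q → Q* = 6.47, P* = 35.79.
Marginal revenue: MR = 55.2 − 6Q. Set MR = MC: 55.2 − 6Q = 22.85 + 2Q → Q_m = 4.0438.
Price P_m = 55.2 − 3·4.0438 = 43.0686; MC(Q_m) = 22.85 + 2·4.0438 = 30.9376.
Competitive Q* = 6.47, so ΔQ = 2.4262; wedge = 43.0686 − 30.9376 = 12.131.
Deadweight loss = ½ × 2.4262 × 12.131 = $14.72 thousand.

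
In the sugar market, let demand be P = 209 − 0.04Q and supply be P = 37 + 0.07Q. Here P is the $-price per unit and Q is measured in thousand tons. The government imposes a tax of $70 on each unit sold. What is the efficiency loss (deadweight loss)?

$22272.73 thousand

Competitive equilibrium: 209 − 0.04Q = 37 + 0.07Q → Q* = 1563.6364, P* = 146.4545.
With the tax, the buyer price exceeds the seller price by 70: (209 − 0.04Q) − (37 + 0.07Q) = 70 → Q' = 927.2727.
ΔQ = 1563.6364 − 927.2727 = 636.3637; the wedge equals the tax, 70.
Deadweight loss = ½ × 636.3637 × 70 = $22272.73 thousand.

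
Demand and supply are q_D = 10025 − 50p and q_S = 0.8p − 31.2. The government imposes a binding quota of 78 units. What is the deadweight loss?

1534.94

In inverse form: demand p = 200.5 − 0.02q, supply p = 39 + 1.25q.
Competitive equilibrium: 200.5 − 0.02q = 39 + 1.25q → q* = 127.1654, p* = 197.9567.
At q = 78: demand price = 200.5 − 0.02·78 = 198.94; supply price = 39 + 1.25·78 = 136.5.
Δq = 127.1654 − 78 = 49.1654; wedge = 198.94 − 136.5 = 62.44.
The triangle = ½ × 49.1654 × 62.44 = 1534.94.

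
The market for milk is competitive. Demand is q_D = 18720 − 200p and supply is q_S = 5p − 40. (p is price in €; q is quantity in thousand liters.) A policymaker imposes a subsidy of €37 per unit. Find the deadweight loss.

In inverse form: demand p = 93.6 − 0.005q, supply p = 8 + 0.2q.
Competitive equilibrium: 93.6 − 0.005q = 8 + 0.2q → q* = 417.561, p* = 91.5122.
The subsidy lowers effective supply by 37: p = 0.2q − 29.
New quantity: 93.6 − 0.005q = 0.2q − 29 → q' = 598.0488.
Overproduction Δq = 598.0488 − 417.561 = 180.4878; wedge = subsidy = 37.
Deadweight loss = ½ × 180.4878 × 37 = €3339.02 thousand.

€3339.02 thousand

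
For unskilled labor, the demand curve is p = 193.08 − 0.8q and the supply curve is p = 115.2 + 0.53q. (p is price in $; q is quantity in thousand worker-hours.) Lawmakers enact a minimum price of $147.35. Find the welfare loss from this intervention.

Competitive equilibrium: 193.08 − 0.8q = 115.2 + 0.53q → q* = 58.5564, p* = 146.2349.
At the floor p = 147.35, quantity demanded = (193.08 − 147.35)/0.8 = 57.1625.
Sellers' marginal cost at q' = 57.1625: 115.2 + 0.53·57.1625 = 145.4961.
Δq = 58.5564 − 57.1625 = 1.3939; wedge = 147.35 − 145.4961 = 1.8539.
DWL = ½ × 1.3939 × 1.8539 = $1.29 thousand.

$1.29 thousand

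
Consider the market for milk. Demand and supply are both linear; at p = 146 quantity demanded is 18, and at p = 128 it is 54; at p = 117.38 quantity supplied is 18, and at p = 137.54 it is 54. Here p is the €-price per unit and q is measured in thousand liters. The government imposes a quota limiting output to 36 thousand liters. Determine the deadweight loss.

€42.93 thousand

Demand slope = (128 − 146)/(54 − 18) = −0.5, so p = 155 − 0.5q.
Supply slope = (137.54 − 117.38)/(54 − 18) = 0.56, so p = 107.3 + 0.56q.
Competitive equilibrium: 155 − 0.5q = 107.3 + 0.56q → q* = 45, p* = 132.5.
At q = 36: demand price = 155 − 0.5·36 = 137; supply price = 107.3 + 0.56·36 = 127.46.
Δq = 45 − 36 = 9; wedge = 137 − 127.46 = 9.54.
Deadweight loss = ½ × 9 × 9.54 = €42.93 thousand.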